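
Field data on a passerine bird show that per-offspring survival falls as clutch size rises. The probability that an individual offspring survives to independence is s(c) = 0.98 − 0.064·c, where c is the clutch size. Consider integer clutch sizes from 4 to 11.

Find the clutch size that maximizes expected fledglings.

Expected fledglings = c × s(c):
  c=4: 4 × 0.724 = 2.896
  c=5: 5 × 0.660 = 3.300
  c=6: 6 × 0.596 = 3.576
  c=7: 7 × 0.532 = 3.724
  c=8: 8 × 0.468 = 3.744
  c=9: 9 × 0.404 = 3.636
  c=10: 10 × 0.340 = 3.400
  c=11: 11 × 0.276 = 3.036
Maximum at c = 8 (3.744 fledglings).

8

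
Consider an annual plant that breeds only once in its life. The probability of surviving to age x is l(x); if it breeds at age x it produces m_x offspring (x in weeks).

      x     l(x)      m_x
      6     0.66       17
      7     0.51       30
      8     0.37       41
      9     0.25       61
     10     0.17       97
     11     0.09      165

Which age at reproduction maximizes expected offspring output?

10

Expected offspring if breeding at age x = l(x) × m_x:
  age 6: 0.66 × 17 = 11.220
  age 7: 0.51 × 30 = 15.300
  age 8: 0.37 × 41 = 15.170
  age 9: 0.25 × 61 = 15.250
  age 10: 0.17 × 97 = 16.490
  age 11: 0.09 × 165 = 14.850
Maximum at age 10 (16.490).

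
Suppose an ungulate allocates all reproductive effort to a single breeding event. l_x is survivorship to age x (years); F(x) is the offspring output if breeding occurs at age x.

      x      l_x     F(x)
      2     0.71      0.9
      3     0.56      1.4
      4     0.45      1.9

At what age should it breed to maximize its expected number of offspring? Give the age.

4

Expected offspring if breeding at age x = l_x × F(x):
  age 2: 0.71 × 0.9 = 0.639
  age 3: 0.56 × 1.4 = 0.784
  age 4: 0.45 × 1.9 = 0.855
Maximum at age 4 (0.855).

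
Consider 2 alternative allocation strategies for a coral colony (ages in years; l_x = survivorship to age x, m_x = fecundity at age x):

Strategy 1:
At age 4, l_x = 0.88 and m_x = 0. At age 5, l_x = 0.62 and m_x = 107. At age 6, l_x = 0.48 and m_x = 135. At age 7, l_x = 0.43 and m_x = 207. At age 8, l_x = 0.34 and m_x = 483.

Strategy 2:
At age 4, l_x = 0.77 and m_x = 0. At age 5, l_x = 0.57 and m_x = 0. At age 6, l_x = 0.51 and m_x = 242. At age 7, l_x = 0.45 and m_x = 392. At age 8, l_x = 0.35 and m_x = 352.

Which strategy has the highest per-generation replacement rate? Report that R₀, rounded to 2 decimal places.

423.02

Strategy 1: R₀ = 0.88×0 + 0.62×107 + 0.48×135 + 0.43×207 + 0.34×483 = 384.3700
Strategy 2: R₀ = 0.77×0 + 0.57×0 + 0.51×242 + 0.45×392 + 0.35×352 = 423.0200
Highest R₀: strategy 2 with 423.0200.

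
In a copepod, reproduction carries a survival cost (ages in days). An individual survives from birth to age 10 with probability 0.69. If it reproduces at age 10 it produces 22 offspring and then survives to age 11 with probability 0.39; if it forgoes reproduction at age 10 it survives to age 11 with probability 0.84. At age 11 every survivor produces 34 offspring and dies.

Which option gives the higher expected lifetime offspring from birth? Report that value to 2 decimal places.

breed at age 10: R₀ = 0.69 × (22 + 0.39 × 34) = 0.69 × 35.2600 = 24.3294
delay to age 11: R₀ = 0.69 × (0.84 × 34) = 0.69 × 28.5600 = 19.7064
Higher: breed at age 10 (24.3294).

24.33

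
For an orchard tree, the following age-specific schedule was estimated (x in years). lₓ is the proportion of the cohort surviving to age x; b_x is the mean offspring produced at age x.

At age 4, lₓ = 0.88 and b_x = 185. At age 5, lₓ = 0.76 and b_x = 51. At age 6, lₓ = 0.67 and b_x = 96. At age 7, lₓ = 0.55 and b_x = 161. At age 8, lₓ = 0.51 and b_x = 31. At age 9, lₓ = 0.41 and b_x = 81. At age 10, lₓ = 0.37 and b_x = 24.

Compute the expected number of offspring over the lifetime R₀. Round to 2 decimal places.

412.33

R₀ = Σ lₓ b_x:
  age 4: 0.88 × 185 = 162.8000
  age 5: 0.76 × 51 = 38.7600
  age 6: 0.67 × 96 = 64.3200
  age 7: 0.55 × 161 = 88.5500
  age 8: 0.51 × 31 = 15.8100
  age 9: 0.41 × 81 = 33.2100
  age 10: 0.37 × 24 = 8.8800
R₀ = 162.8000 + 38.7600 + 64.3200 + 88.5500 + 15.8100 + 33.2100 + 8.8800 = 412.3300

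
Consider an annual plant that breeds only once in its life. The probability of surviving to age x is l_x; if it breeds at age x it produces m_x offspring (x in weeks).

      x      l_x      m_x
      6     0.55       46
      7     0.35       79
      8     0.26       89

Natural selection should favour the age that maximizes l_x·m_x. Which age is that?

7

Expected offspring if breeding at age x = l_x × m_x:
  age 6: 0.55 × 46 = 25.300
  age 7: 0.35 × 79 = 27.650
  age 8: 0.26 × 89 = 23.140
Maximum at age 7 (27.650).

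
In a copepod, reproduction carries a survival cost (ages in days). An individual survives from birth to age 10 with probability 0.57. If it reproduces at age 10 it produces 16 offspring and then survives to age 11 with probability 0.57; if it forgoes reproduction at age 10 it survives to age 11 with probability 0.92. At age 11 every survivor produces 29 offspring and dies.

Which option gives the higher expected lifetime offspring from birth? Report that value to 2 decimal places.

breed at age 10: R₀ = 0.57 × (16 + 0.57 × 29) = 0.57 × 32.5300 = 18.5421
delay to age 11: R₀ = 0.57 × (0.92 × 29) = 0.57 × 26.6800 = 15.2076
Higher: breed at age 10 (18.5421).

18.54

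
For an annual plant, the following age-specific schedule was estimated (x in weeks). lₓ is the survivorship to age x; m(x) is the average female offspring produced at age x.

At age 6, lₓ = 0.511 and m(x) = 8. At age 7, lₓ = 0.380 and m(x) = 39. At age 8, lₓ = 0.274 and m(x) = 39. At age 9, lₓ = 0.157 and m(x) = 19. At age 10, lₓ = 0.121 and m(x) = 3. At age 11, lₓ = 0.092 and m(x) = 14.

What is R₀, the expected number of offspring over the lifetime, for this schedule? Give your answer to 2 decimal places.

34.23

R₀ = Σ lₓ m(x):
  age 6: 0.511 × 8 = 4.0880
  age 7: 0.380 × 39 = 14.8200
  age 8: 0.274 × 39 = 10.6860
  age 9: 0.157 × 19 = 2.9830
  age 10: 0.121 × 3 = 0.3630
  age 11: 0.092 × 14 = 1.2880
R₀ = 4.0880 + 14.8200 + 10.6860 + 2.9830 + 0.3630 + 1.2880 = 34.2280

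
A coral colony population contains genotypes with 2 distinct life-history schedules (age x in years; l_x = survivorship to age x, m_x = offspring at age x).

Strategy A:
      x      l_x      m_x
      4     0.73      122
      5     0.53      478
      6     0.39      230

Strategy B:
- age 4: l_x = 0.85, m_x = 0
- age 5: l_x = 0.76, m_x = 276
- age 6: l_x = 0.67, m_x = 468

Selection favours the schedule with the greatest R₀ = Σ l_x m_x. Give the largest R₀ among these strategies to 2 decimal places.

523.32

Strategy A: R₀ = 0.73×122 + 0.53×478 + 0.39×230 = 432.1000
Strategy B: R₀ = 0.85×0 + 0.76×276 + 0.67×468 = 523.3200
Highest R₀: strategy B with 523.3200.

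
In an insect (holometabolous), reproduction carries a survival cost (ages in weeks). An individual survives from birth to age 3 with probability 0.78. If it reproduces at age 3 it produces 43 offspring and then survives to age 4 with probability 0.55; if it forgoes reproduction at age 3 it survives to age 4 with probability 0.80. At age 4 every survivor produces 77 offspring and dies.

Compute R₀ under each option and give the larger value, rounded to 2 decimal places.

breed at age 3: R₀ = 0.78 × (43 + 0.55 × 77) = 0.78 × 85.3500 = 66.5730
delay to age 4: R₀ = 0.78 × (0.80 × 77) = 0.78 × 61.6000 = 48.0480
Higher: breed at age 3 (66.5730).

66.57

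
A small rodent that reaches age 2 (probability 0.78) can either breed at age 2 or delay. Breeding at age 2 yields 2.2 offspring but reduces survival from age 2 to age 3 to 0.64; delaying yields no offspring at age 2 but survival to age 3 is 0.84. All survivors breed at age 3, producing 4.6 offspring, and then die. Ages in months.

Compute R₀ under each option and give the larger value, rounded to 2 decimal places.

breed at age 2: R₀ = 0.78 × (2.2 + 0.64 × 4.6) = 0.78 × 5.1440 = 4.0123
delay to age 3: R₀ = 0.78 × (0.84 × 4.6) = 0.78 × 3.8640 = 3.0139
Higher: breed at age 2 (4.0123).

4.01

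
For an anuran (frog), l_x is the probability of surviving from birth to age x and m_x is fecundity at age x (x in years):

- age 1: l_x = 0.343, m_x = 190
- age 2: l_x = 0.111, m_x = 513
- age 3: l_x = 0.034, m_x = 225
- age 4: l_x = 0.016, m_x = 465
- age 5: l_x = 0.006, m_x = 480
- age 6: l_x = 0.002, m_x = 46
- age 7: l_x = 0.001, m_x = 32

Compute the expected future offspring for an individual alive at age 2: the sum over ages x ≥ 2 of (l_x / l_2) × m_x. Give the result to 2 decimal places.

l_2 = 0.111. Conditional survival from age 2 to x is l_x / l_2.
  x=2: (0.111/0.111) × 513 = 513.0000
  x=3: (0.034/0.111) × 225 = 68.9189
  x=4: (0.016/0.111) × 465 = 67.0270
  x=5: (0.006/0.111) × 480 = 25.9459
  x=6: (0.002/0.111) × 46 = 0.8288
  x=7: (0.001/0.111) × 32 = 0.2883
Sum = 513.0000 + 68.9189 + 67.0270 + 25.9459 + 0.8288 + 0.2883 = 676.0090

676.01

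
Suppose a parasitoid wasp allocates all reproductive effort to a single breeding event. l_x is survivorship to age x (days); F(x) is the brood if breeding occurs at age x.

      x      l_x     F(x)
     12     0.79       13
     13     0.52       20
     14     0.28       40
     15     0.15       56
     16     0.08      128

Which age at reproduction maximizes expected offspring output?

14

Expected offspring if breeding at age x = l_x × F(x):
  age 12: 0.79 × 13 = 10.270
  age 13: 0.52 × 20 = 10.400
  age 14: 0.28 × 40 = 11.200
  age 15: 0.15 × 56 = 8.400
  age 16: 0.08 × 128 = 10.240
Maximum at age 14 (11.200).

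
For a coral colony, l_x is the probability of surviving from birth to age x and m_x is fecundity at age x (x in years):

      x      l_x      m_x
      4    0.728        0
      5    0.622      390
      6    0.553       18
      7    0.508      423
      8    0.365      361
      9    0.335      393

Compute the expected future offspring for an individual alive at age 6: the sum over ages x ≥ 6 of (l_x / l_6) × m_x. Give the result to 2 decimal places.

882.93

l_6 = 0.553. Conditional survival from age 6 to x is l_x / l_6.
  x=6: (0.553/0.553) × 18 = 18.0000
  x=7: (0.508/0.553) × 423 = 388.5787
  x=8: (0.365/0.553) × 361 = 238.2731
  x=9: (0.335/0.553) × 393 = 238.0741
Sum = 18.0000 + 388.5787 + 238.2731 + 238.0741 = 882.9259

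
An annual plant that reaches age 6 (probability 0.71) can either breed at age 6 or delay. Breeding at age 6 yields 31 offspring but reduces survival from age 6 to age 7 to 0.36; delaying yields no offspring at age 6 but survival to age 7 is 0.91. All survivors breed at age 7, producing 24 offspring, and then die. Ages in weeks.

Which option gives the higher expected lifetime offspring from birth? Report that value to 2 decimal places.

breed at age 6: R₀ = 0.71 × (31 + 0.36 × 24) = 0.71 × 39.6400 = 28.1444
delay to age 7: R₀ = 0.71 × (0.91 × 24) = 0.71 × 21.8400 = 15.5064
Higher: breed at age 6 (28.1444).

28.14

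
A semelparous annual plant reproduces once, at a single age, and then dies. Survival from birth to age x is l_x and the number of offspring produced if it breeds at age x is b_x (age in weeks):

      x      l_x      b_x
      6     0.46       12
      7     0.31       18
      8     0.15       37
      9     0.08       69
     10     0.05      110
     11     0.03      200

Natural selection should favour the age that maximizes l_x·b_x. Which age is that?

11

Expected offspring if breeding at age x = l_x × b_x:
  age 6: 0.46 × 12 = 5.520
  age 7: 0.31 × 18 = 5.580
  age 8: 0.15 × 37 = 5.550
  age 9: 0.08 × 69 = 5.520
  age 10: 0.05 × 110 = 5.500
  age 11: 0.03 × 200 = 6.000
Maximum at age 11 (6.000).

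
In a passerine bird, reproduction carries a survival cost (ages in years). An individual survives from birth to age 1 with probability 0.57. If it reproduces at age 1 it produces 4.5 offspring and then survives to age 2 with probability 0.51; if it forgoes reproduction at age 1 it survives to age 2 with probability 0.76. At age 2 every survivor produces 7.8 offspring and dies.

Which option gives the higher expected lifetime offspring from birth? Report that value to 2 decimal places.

breed at age 1: R₀ = 0.57 × (4.5 + 0.51 × 7.8) = 0.57 × 8.4780 = 4.8325
delay to age 2: R₀ = 0.57 × (0.76 × 7.8) = 0.57 × 5.9280 = 3.3790
Higher: breed at age 1 (4.8325).

4.83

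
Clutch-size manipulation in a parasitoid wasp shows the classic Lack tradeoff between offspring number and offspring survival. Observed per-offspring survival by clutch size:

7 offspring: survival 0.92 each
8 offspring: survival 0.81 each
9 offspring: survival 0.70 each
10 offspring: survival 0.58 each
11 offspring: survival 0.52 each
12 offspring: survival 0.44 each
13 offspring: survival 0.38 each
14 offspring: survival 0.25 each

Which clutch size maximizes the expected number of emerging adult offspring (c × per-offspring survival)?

8

Expected emerging adult offspring = c × s(c):
  c=7: 7 × 0.92 = 6.440
  c=8: 8 × 0.81 = 6.480
  c=9: 9 × 0.70 = 6.300
  c=10: 10 × 0.58 = 5.800
  c=11: 11 × 0.52 = 5.720
  c=12: 12 × 0.44 = 5.280
  c=13: 13 × 0.38 = 4.940
  c=14: 14 × 0.25 = 3.500
Maximum at c = 8 (6.480 emerging adult offspring).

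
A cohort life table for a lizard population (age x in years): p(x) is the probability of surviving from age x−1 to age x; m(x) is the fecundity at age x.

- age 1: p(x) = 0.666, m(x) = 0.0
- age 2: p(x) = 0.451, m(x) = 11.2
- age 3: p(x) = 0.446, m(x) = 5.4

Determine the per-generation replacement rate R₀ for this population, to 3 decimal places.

Survivorship from birth: l_x = p_1·p_2·…·p_x.
  l_1 = 0.66600
  l_2 = 0.30037
  l_3 = 0.13396
R₀ = Σ l_x m(x):
  age 1: 0.66600 × 0.0 = 0.0000
  age 2: 0.30037 × 11.2 = 3.3641
  age 3: 0.13396 × 5.4 = 0.7234
R₀ = 0.0000 + 3.3641 + 0.7234 = 4.0875

4.088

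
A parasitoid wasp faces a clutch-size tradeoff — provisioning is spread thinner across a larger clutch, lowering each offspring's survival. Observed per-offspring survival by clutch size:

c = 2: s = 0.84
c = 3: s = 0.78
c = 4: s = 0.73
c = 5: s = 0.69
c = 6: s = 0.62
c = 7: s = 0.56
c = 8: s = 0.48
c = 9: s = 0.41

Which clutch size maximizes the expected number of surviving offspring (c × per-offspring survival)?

Expected surviving offspring = c × s(c):
  c=2: 2 × 0.84 = 1.680
  c=3: 3 × 0.78 = 2.340
  c=4: 4 × 0.73 = 2.920
  c=5: 5 × 0.69 = 3.450
  c=6: 6 × 0.62 = 3.720
  c=7: 7 × 0.56 = 3.920
  c=8: 8 × 0.48 = 3.840
  c=9: 9 × 0.41 = 3.690
Maximum at c = 7 (3.920 surviving offspring).

7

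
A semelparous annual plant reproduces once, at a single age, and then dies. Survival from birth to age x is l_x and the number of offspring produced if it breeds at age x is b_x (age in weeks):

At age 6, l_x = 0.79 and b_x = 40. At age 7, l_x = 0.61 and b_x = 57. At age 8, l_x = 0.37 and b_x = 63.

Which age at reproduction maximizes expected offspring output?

Expected offspring if breeding at age x = l_x × b_x:
  age 6: 0.79 × 40 = 31.600
  age 7: 0.61 × 57 = 34.770
  age 8: 0.37 × 63 = 23.310
Maximum at age 7 (34.770).

7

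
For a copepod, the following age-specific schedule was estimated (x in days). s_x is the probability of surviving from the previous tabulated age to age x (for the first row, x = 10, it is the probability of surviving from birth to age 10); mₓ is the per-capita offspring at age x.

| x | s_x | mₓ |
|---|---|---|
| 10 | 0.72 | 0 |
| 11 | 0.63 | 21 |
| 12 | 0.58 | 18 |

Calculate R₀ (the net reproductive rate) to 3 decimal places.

Survivorship from birth: l_x = s_10·s_11·…·s_x.
  l_10 = 0.72000
  l_11 = 0.45360
  l_12 = 0.26309
R₀ = Σ l_x mₓ:
  age 10: 0.72000 × 0 = 0.0000
  age 11: 0.45360 × 21 = 9.5256
  age 12: 0.26309 × 18 = 4.7356
R₀ = 0.0000 + 9.5256 + 4.7356 = 14.2612

14.261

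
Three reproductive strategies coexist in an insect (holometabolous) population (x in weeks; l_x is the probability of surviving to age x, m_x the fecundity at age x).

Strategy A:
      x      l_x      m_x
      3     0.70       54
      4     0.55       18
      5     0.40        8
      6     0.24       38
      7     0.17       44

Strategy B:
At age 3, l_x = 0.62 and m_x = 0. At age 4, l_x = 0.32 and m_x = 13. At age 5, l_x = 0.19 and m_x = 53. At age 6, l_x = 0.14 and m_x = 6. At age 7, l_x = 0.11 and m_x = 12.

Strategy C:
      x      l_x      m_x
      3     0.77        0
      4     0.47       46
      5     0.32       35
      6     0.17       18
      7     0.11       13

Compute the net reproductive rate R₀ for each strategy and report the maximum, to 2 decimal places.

67.50

Strategy A: R₀ = 0.70×54 + 0.55×18 + 0.40×8 + 0.24×38 + 0.17×44 = 67.5000
Strategy B: R₀ = 0.62×0 + 0.32×13 + 0.19×53 + 0.14×6 + 0.11×12 = 16.3900
Strategy C: R₀ = 0.77×0 + 0.47×46 + 0.32×35 + 0.17×18 + 0.11×13 = 37.3100
Highest R₀: strategy A with 67.5000.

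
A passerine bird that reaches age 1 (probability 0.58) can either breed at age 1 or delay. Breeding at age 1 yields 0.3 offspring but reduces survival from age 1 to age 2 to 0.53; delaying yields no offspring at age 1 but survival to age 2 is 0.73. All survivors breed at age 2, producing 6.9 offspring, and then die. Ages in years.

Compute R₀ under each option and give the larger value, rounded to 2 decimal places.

2.92

breed at age 1: R₀ = 0.58 × (0.3 + 0.53 × 6.9) = 0.58 × 3.9570 = 2.2951
delay to age 2: R₀ = 0.58 × (0.73 × 6.9) = 0.58 × 5.0370 = 2.9215
Higher: delay to age 2 (2.9215).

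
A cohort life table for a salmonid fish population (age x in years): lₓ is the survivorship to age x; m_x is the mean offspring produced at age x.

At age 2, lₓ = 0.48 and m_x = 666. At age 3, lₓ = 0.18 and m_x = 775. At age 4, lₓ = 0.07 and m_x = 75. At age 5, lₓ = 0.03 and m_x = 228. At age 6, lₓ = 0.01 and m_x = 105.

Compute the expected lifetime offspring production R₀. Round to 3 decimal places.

472.320

R₀ = Σ lₓ m_x:
  age 2: 0.48 × 666 = 319.6800
  age 3: 0.18 × 775 = 139.5000
  age 4: 0.07 × 75 = 5.2500
  age 5: 0.03 × 228 = 6.8400
  age 6: 0.01 × 105 = 1.0500
R₀ = 319.6800 + 139.5000 + 5.2500 + 6.8400 + 1.0500 = 472.3200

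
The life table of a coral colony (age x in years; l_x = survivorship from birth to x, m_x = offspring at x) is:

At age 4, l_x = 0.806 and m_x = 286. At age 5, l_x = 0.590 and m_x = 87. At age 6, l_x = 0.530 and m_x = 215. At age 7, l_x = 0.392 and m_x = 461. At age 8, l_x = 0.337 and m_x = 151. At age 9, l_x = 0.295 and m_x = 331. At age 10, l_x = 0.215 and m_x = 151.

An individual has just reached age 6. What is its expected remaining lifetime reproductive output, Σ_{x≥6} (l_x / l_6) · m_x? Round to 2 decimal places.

897.47

l_6 = 0.530. Conditional survival from age 6 to x is l_x / l_6.
  x=6: (0.530/0.530) × 215 = 215.0000
  x=7: (0.392/0.530) × 461 = 340.9660
  x=8: (0.337/0.530) × 151 = 96.0132
  x=9: (0.295/0.530) × 331 = 184.2358
  x=10: (0.215/0.530) × 151 = 61.2547
Sum = 215.0000 + 340.9660 + 96.0132 + 184.2358 + 61.2547 = 897.4698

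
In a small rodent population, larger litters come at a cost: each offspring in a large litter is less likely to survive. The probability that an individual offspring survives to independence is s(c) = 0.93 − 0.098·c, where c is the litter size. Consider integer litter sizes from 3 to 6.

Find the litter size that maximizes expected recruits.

Expected recruits = c × s(c):
  c=3: 3 × 0.636 = 1.908
  c=4: 4 × 0.538 = 2.152
  c=5: 5 × 0.440 = 2.200
  c=6: 6 × 0.342 = 2.052
Maximum at c = 5 (2.200 recruits).

5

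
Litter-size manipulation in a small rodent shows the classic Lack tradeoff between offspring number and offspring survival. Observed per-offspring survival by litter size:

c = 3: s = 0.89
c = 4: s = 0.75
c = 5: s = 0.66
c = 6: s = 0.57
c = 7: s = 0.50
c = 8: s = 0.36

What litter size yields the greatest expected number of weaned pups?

Expected weaned pups = c × s(c):
  c=3: 3 × 0.89 = 2.670
  c=4: 4 × 0.75 = 3.000
  c=5: 5 × 0.66 = 3.300
  c=6: 6 × 0.57 = 3.420
  c=7: 7 × 0.50 = 3.500
  c=8: 8 × 0.36 = 2.880
Maximum at c = 7 (3.500 weaned pups).

7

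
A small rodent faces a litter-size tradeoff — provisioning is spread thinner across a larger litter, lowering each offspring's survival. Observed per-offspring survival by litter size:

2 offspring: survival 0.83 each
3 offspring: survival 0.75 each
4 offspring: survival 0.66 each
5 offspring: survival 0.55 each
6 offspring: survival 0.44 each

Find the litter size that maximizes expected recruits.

Expected recruits = c × s(c):
  c=2: 2 × 0.83 = 1.660
  c=3: 3 × 0.75 = 2.250
  c=4: 4 × 0.66 = 2.640
  c=5: 5 × 0.55 = 2.750
  c=6: 6 × 0.44 = 2.640
Maximum at c = 5 (2.750 recruits).

5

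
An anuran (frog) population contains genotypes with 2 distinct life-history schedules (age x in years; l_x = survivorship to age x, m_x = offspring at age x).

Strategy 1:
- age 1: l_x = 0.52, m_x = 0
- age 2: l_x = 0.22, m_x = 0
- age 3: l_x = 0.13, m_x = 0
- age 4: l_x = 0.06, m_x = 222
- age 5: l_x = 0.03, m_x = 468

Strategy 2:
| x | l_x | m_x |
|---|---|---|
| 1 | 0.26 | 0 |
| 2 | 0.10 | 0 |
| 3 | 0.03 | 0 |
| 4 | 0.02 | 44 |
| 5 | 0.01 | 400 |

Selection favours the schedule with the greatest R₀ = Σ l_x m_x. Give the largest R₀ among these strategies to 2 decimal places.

Strategy 1: R₀ = 0.52×0 + 0.22×0 + 0.13×0 + 0.06×222 + 0.03×468 = 27.3600
Strategy 2: R₀ = 0.26×0 + 0.10×0 + 0.03×0 + 0.02×44 + 0.01×400 = 4.8800
Highest R₀: strategy 1 with 27.3600.

27.36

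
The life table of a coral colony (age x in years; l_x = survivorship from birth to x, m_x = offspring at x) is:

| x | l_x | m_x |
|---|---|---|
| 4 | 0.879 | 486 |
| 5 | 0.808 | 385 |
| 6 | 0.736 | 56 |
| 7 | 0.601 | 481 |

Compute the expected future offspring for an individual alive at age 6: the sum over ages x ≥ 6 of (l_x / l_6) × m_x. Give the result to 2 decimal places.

448.77

l_6 = 0.736. Conditional survival from age 6 to x is l_x / l_6.
  x=6: (0.736/0.736) × 56 = 56.0000
  x=7: (0.601/0.736) × 481 = 392.7731
Sum = 56.0000 + 392.7731 = 448.7731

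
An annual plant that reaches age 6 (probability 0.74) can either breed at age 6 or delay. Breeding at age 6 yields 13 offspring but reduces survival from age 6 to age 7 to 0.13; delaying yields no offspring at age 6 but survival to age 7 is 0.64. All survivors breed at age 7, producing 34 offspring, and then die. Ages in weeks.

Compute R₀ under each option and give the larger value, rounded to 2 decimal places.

breed at age 6: R₀ = 0.74 × (13 + 0.13 × 34) = 0.74 × 17.4200 = 12.8908
delay to age 7: R₀ = 0.74 × (0.64 × 34) = 0.74 × 21.7600 = 16.1024
Higher: delay to age 7 (16.1024).

16.10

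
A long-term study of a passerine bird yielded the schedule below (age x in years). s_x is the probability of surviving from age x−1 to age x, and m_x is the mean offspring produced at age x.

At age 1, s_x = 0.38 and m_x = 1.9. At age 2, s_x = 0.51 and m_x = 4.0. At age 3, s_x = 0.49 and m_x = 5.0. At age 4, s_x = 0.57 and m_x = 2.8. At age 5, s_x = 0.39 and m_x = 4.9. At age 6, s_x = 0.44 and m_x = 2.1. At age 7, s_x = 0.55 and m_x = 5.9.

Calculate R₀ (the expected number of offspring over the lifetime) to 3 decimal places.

Survivorship from birth: l_x = s_1·s_2·…·s_x.
  l_1 = 0.38000
  l_2 = 0.19380
  l_3 = 0.09496
  l_4 = 0.05413
  l_5 = 0.02111
  l_6 = 0.00929
  l_7 = 0.00511
R₀ = Σ l_x m_x:
  age 1: 0.38000 × 1.9 = 0.7220
  age 2: 0.19380 × 4.0 = 0.7752
  age 3: 0.09496 × 5.0 = 0.4748
  age 4: 0.05413 × 2.8 = 0.1516
  age 5: 0.02111 × 4.9 = 0.1034
  age 6: 0.00929 × 2.1 = 0.0195
  age 7: 0.00511 × 5.9 = 0.0301
R₀ = 0.7220 + 0.7752 + 0.4748 + 0.1516 + 0.1034 + 0.0195 + 0.0301 = 2.2767

2.277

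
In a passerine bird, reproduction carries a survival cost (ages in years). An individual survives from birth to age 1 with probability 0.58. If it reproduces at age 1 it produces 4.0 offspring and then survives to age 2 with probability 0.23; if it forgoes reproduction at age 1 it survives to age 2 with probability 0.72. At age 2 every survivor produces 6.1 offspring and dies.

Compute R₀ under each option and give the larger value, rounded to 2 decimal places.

3.13

breed at age 1: R₀ = 0.58 × (4.0 + 0.23 × 6.1) = 0.58 × 5.4030 = 3.1337
delay to age 2: R₀ = 0.58 × (0.72 × 6.1) = 0.58 × 4.3920 = 2.5474
Higher: breed at age 1 (3.1337).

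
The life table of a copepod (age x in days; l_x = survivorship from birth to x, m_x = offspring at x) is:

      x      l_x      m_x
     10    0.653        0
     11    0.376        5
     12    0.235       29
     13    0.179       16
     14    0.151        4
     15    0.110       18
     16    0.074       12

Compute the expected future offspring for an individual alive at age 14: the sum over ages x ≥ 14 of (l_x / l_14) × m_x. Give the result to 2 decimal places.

22.99

l_14 = 0.151. Conditional survival from age 14 to x is l_x / l_14.
  x=14: (0.151/0.151) × 4 = 4.0000
  x=15: (0.110/0.151) × 18 = 13.1126
  x=16: (0.074/0.151) × 12 = 5.8808
Sum = 4.0000 + 13.1126 + 5.8808 = 22.9934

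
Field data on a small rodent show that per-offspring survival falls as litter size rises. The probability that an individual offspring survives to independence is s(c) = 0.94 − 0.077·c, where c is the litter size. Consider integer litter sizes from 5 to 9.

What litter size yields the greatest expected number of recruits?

6

Expected recruits = c × s(c):
  c=5: 5 × 0.555 = 2.775
  c=6: 6 × 0.478 = 2.868
  c=7: 7 × 0.401 = 2.807
  c=8: 8 × 0.324 = 2.592
  c=9: 9 × 0.247 = 2.223
Maximum at c = 6 (2.868 recruits).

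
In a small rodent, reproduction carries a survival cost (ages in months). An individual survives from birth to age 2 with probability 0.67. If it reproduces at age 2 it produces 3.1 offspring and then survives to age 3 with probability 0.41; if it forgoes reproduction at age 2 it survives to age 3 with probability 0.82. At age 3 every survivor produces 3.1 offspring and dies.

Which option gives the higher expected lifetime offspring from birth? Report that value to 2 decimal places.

breed at age 2: R₀ = 0.67 × (3.1 + 0.41 × 3.1) = 0.67 × 4.3710 = 2.9286
delay to age 3: R₀ = 0.67 × (0.82 × 3.1) = 0.67 × 2.5420 = 1.7031
Higher: breed at age 2 (2.9286).

2.93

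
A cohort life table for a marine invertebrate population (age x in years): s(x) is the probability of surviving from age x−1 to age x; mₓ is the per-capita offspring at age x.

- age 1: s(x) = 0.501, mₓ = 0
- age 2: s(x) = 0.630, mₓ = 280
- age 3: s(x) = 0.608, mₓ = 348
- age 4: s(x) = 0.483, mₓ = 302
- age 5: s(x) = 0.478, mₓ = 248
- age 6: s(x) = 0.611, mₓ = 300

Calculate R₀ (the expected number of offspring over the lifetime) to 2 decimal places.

202.26

Survivorship from birth: l_x = s_1·s_2·…·s_x.
  l_1 = 0.50100
  l_2 = 0.31563
  l_3 = 0.19190
  l_4 = 0.09269
  l_5 = 0.04431
  l_6 = 0.02707
R₀ = Σ l_x mₓ:
  age 1: 0.50100 × 0 = 0.0000
  age 2: 0.31563 × 280 = 88.3764
  age 3: 0.19190 × 348 = 66.7812
  age 4: 0.09269 × 302 = 27.9924
  age 5: 0.04431 × 248 = 10.9889
  age 6: 0.02707 × 300 = 8.1210
R₀ = 0.0000 + 88.3764 + 66.7812 + 27.9924 + 10.9889 + 8.1210 = 202.2599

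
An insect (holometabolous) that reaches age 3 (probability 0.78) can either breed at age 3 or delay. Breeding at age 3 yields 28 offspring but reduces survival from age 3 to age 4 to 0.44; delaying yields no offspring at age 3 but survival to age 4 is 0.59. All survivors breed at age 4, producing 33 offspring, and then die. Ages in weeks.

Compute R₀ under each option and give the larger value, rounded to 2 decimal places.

breed at age 3: R₀ = 0.78 × (28 + 0.44 × 33) = 0.78 × 42.5200 = 33.1656
delay to age 4: R₀ = 0.78 × (0.59 × 33) = 0.78 × 19.4700 = 15.1866
Higher: breed at age 3 (33.1656).

33.17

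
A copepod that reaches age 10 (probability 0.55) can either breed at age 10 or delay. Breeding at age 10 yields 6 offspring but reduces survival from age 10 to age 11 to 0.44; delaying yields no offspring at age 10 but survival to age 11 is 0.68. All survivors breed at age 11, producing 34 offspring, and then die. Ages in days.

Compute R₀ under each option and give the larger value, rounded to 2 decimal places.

12.72

breed at age 10: R₀ = 0.55 × (6 + 0.44 × 34) = 0.55 × 20.9600 = 11.5280
delay to age 11: R₀ = 0.55 × (0.68 × 34) = 0.55 × 23.1200 = 12.7160
Higher: delay to age 11 (12.7160).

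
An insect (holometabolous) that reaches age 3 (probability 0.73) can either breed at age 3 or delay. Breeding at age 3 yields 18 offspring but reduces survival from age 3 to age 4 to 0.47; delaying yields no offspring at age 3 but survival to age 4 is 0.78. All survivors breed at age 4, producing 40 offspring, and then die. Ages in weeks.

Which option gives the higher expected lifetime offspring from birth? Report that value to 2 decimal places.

breed at age 3: R₀ = 0.73 × (18 + 0.47 × 40) = 0.73 × 36.8000 = 26.8640
delay to age 4: R₀ = 0.73 × (0.78 × 40) = 0.73 × 31.2000 = 22.7760
Higher: breed at age 3 (26.8640).

26.86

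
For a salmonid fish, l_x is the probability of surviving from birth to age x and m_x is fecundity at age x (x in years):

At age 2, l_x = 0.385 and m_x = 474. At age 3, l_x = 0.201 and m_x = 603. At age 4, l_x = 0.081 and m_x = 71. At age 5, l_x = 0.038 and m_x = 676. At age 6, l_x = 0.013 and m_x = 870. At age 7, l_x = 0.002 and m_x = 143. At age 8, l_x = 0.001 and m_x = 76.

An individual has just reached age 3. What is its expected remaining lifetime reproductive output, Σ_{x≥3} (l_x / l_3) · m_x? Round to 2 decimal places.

817.48

l_3 = 0.201. Conditional survival from age 3 to x is l_x / l_3.
  x=3: (0.201/0.201) × 603 = 603.0000
  x=4: (0.081/0.201) × 71 = 28.6119
  x=5: (0.038/0.201) × 676 = 127.8010
  x=6: (0.013/0.201) × 870 = 56.2687
  x=7: (0.002/0.201) × 143 = 1.4229
  x=8: (0.001/0.201) × 76 = 0.3781
Sum = 603.0000 + 28.6119 + 127.8010 + 56.2687 + 1.4229 + 0.3781 = 817.4826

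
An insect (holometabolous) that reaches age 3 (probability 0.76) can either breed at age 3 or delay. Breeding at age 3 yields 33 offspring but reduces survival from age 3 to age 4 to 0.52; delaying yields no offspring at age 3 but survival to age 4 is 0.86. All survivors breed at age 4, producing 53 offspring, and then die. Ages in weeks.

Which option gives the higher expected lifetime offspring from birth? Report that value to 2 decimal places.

breed at age 3: R₀ = 0.76 × (33 + 0.52 × 53) = 0.76 × 60.5600 = 46.0256
delay to age 4: R₀ = 0.76 × (0.86 × 53) = 0.76 × 45.5800 = 34.6408
Higher: breed at age 3 (46.0256).

46.03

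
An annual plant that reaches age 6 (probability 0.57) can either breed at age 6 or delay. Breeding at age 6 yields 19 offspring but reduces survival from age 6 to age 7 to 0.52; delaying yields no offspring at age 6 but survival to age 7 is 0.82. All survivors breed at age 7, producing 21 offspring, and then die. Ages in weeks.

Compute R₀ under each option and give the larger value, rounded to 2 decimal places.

17.05

breed at age 6: R₀ = 0.57 × (19 + 0.52 × 21) = 0.57 × 29.9200 = 17.0544
delay to age 7: R₀ = 0.57 × (0.82 × 21) = 0.57 × 17.2200 = 9.8154
Higher: breed at age 6 (17.0544).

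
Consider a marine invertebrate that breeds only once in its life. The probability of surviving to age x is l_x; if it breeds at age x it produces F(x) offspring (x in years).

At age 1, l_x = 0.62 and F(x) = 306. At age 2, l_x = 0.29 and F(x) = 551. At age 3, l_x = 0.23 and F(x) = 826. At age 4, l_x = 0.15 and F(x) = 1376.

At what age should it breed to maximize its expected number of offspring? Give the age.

Expected offspring if breeding at age x = l_x × F(x):
  age 1: 0.62 × 306 = 189.720
  age 2: 0.29 × 551 = 159.790
  age 3: 0.23 × 826 = 189.980
  age 4: 0.15 × 1376 = 206.400
Maximum at age 4 (206.400).

4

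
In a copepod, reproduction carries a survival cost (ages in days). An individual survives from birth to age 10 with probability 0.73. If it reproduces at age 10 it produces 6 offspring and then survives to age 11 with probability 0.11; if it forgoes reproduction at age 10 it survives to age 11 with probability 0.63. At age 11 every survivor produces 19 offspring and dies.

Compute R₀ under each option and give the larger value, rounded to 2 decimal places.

8.74

breed at age 10: R₀ = 0.73 × (6 + 0.11 × 19) = 0.73 × 8.0900 = 5.9057
delay to age 11: R₀ = 0.73 × (0.63 × 19) = 0.73 × 11.9700 = 8.7381
Higher: delay to age 11 (8.7381).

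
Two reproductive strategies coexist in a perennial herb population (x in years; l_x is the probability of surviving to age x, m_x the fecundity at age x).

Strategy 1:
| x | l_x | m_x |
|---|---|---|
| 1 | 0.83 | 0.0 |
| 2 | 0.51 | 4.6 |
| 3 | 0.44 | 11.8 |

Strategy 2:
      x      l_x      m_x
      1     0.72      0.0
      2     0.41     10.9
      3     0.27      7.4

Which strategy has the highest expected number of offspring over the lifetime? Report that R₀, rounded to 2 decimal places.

7.54

Strategy 1: R₀ = 0.83×0.0 + 0.51×4.6 + 0.44×11.8 = 7.5380
Strategy 2: R₀ = 0.72×0.0 + 0.41×10.9 + 0.27×7.4 = 6.4670
Highest R₀: strategy 1 with 7.5380.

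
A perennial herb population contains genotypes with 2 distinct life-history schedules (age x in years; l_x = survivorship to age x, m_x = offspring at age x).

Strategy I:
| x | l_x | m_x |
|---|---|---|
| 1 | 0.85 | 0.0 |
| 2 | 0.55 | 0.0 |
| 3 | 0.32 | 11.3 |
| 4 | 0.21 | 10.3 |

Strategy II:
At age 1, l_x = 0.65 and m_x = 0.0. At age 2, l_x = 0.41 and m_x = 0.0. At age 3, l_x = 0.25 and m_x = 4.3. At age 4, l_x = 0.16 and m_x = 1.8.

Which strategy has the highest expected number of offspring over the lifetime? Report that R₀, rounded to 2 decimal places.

5.78

Strategy I: R₀ = 0.85×0.0 + 0.55×0.0 + 0.32×11.3 + 0.21×10.3 = 5.7790
Strategy II: R₀ = 0.65×0.0 + 0.41×0.0 + 0.25×4.3 + 0.16×1.8 = 1.3630
Highest R₀: strategy I with 5.7790.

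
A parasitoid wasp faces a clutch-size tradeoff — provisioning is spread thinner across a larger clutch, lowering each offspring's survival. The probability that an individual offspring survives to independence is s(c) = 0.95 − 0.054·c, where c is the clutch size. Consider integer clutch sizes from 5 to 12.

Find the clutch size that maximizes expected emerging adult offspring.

9

Expected emerging adult offspring = c × s(c):
  c=5: 5 × 0.680 = 3.400
  c=6: 6 × 0.626 = 3.756
  c=7: 7 × 0.572 = 4.004
  c=8: 8 × 0.518 = 4.144
  c=9: 9 × 0.464 = 4.176
  c=10: 10 × 0.410 = 4.100
  c=11: 11 × 0.356 = 3.916
  c=12: 12 × 0.302 = 3.624
Maximum at c = 9 (4.176 emerging adult offspring).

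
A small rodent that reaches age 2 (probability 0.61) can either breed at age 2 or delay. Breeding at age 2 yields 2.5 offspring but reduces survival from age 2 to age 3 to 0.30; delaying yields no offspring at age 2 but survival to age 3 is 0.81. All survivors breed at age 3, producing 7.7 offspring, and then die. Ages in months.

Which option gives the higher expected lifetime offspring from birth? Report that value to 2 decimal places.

breed at age 2: R₀ = 0.61 × (2.5 + 0.30 × 7.7) = 0.61 × 4.8100 = 2.9341
delay to age 3: R₀ = 0.61 × (0.81 × 7.7) = 0.61 × 6.2370 = 3.8046
Higher: delay to age 3 (3.8046).

3.80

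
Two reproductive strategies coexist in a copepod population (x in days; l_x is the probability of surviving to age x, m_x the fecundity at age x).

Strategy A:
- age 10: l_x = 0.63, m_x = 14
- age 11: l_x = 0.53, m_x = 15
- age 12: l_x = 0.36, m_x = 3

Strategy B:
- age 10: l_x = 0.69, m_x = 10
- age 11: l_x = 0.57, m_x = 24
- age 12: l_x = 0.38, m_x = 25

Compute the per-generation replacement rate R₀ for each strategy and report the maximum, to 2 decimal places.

30.08

Strategy A: R₀ = 0.63×14 + 0.53×15 + 0.36×3 = 17.8500
Strategy B: R₀ = 0.69×10 + 0.57×24 + 0.38×25 = 30.0800
Highest R₀: strategy B with 30.0800.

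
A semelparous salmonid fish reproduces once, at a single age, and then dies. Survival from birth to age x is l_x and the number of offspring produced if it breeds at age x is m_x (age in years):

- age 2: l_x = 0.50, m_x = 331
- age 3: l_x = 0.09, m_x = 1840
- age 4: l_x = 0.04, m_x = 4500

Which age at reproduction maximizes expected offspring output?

Expected offspring if breeding at age x = l_x × m_x:
  age 2: 0.50 × 331 = 165.500
  age 3: 0.09 × 1840 = 165.600
  age 4: 0.04 × 4500 = 180.000
Maximum at age 4 (180.000).

4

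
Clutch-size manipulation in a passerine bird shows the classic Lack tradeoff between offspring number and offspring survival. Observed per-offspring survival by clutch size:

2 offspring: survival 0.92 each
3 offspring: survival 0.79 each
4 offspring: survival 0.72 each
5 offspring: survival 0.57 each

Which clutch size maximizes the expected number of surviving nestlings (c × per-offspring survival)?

Expected surviving nestlings = c × s(c):
  c=2: 2 × 0.92 = 1.840
  c=3: 3 × 0.79 = 2.370
  c=4: 4 × 0.72 = 2.880
  c=5: 5 × 0.57 = 2.850
Maximum at c = 4 (2.880 surviving nestlings).

4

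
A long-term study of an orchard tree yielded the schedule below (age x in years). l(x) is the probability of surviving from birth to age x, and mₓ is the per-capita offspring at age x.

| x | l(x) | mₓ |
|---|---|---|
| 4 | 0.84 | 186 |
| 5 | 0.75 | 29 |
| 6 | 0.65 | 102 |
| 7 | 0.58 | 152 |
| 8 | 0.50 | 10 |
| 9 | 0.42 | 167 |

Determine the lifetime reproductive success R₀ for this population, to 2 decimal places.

407.59

R₀ = Σ l(x) mₓ:
  age 4: 0.84 × 186 = 156.2400
  age 5: 0.75 × 29 = 21.7500
  age 6: 0.65 × 102 = 66.3000
  age 7: 0.58 × 152 = 88.1600
  age 8: 0.50 × 10 = 5.0000
  age 9: 0.42 × 167 = 70.1400
R₀ = 156.2400 + 21.7500 + 66.3000 + 88.1600 + 5.0000 + 70.1400 = 407.5900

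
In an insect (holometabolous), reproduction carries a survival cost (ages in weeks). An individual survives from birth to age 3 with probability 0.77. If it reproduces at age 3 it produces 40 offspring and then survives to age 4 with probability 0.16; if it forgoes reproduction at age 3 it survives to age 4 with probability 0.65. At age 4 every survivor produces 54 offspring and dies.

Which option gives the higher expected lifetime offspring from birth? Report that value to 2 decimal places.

37.45

breed at age 3: R₀ = 0.77 × (40 + 0.16 × 54) = 0.77 × 48.6400 = 37.4528
delay to age 4: R₀ = 0.77 × (0.65 × 54) = 0.77 × 35.1000 = 27.0270
Higher: breed at age 3 (37.4528).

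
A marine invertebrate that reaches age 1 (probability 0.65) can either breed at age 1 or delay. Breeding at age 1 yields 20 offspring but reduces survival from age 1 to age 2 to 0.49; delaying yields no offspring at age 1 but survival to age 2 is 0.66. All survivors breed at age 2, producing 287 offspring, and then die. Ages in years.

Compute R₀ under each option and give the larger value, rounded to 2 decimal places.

123.12

breed at age 1: R₀ = 0.65 × (20 + 0.49 × 287) = 0.65 × 160.6300 = 104.4095
delay to age 2: R₀ = 0.65 × (0.66 × 287) = 0.65 × 189.4200 = 123.1230
Higher: delay to age 2 (123.1230).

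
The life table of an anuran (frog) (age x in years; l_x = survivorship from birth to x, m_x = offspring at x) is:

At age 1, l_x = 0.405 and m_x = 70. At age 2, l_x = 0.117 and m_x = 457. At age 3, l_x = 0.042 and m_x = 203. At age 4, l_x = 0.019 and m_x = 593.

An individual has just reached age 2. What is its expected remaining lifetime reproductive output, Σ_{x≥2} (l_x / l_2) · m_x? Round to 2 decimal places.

626.17

l_2 = 0.117. Conditional survival from age 2 to x is l_x / l_2.
  x=2: (0.117/0.117) × 457 = 457.0000
  x=3: (0.042/0.117) × 203 = 72.8718
  x=4: (0.019/0.117) × 593 = 96.2991
Sum = 457.0000 + 72.8718 + 96.2991 = 626.1709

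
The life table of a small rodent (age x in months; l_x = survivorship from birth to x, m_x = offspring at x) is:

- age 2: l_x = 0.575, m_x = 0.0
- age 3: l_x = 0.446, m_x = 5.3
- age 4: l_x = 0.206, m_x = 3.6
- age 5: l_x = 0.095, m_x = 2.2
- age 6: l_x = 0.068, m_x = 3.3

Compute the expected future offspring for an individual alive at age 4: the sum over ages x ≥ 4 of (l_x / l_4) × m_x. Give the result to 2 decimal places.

l_4 = 0.206. Conditional survival from age 4 to x is l_x / l_4.
  x=4: (0.206/0.206) × 3.6 = 3.6000
  x=5: (0.095/0.206) × 2.2 = 1.0146
  x=6: (0.068/0.206) × 3.3 = 1.0893
Sum = 3.6000 + 1.0146 + 1.0893 = 5.7039

5.70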